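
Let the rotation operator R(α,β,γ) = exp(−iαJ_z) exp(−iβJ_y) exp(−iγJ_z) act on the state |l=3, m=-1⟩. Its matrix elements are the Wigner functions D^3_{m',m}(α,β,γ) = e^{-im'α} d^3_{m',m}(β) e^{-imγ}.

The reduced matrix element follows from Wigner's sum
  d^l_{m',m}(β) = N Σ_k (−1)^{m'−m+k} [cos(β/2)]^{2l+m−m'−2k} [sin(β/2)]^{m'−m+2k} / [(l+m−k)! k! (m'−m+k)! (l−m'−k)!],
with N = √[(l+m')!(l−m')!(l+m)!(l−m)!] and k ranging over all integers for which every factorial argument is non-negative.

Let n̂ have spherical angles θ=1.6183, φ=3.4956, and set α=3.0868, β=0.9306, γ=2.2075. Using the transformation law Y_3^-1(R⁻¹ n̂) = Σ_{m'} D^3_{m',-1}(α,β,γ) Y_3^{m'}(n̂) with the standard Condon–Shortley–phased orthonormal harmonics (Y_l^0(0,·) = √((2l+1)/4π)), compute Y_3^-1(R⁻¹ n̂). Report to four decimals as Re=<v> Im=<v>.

Re=-0.0140 Im=0.3420

Need the full column D^3_{m',-1} for m'=−3..3 at α=3.0868, β=0.9306, γ=2.2075.
cos(β/2)=0.893687, sin(β/2)=0.448691
d^3_{-3,-1}: single k=2 term ⇒ +0.497373;  D = +0.226284-0.442917i
d^3_{-2,-1}: k∈[1..2] ⇒ +0.808862 -0.407782 = +0.401080;  D = -0.201761+0.346637i
d^3_{-1,-1}: k∈[0..2] ⇒ +0.509463 -1.027369 +0.194228 = -0.323678;  D = -0.177900+0.270405i
d^3_{0,-1}: k∈[0..2] ⇒ -0.886064 +0.670054 -0.056301 = -0.272310;  D = +0.161902-0.218954i
d^3_{1,-1}: k∈[0..2] ⇒ +0.770527 -0.258970 +0.008160 = +0.519716;  D = +0.331418-0.400333i
d^3_{2,-1}: k∈[0..1] ⇒ -0.407782 +0.051395 = -0.356387;  D = +0.241958-0.261664i
d^3_{3,-1}: single k=0 term ⇒ +0.125373;  D = +0.090032-0.087251i
Y_3^{m'}(θ=1.6183,φ=3.4956) and Σ D·Y over m':
  (+0.2263-0.4429i)·(-0.2025+0.3631i)  (-0.2018+0.3466i)·(-0.0368+0.0315i)  (-0.1779+0.2704i)·(+0.2994-0.1106i)  (+0.1619-0.2190i)·(+0.0530+0.0000i)  (+0.3314-0.4003i)·(-0.2994-0.1106i)  (+0.2420-0.2617i)·(-0.0368-0.0315i)  (+0.0900-0.0873i)·(+0.2025+0.3631i)
Y_3^-1(R⁻¹ n̂) = -0.013985+0.342036i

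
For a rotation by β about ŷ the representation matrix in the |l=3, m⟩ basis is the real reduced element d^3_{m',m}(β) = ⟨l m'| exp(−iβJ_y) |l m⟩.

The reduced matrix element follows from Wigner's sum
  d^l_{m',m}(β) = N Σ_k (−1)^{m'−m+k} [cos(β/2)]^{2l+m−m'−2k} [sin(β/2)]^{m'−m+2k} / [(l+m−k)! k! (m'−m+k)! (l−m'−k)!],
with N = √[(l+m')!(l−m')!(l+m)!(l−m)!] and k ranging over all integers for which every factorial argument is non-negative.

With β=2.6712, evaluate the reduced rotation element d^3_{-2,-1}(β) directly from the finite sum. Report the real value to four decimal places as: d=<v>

d=-0.0715

d^3_{-2,-1}(β=2.6712) via Wigner's sum:
c=cos(2.6712/2)=0.233034, s=sin(2.6712/2)=0.972469; N=√[1·120·2·24]=75.894664
The bounds max(0,m−m')=1 and min(l+m,l−m')=2 give 2 terms
  k=1: (−1)^0·75.8947/(24)·0.2330^5·0.9725^1 = +0.002113
  k=2: (−1)^1·75.8947/(12)·0.2330^3·0.9725^3 = -0.073606
d^3_{-2,-1}(2.6712) = +0.002113 -0.073606 = -0.071493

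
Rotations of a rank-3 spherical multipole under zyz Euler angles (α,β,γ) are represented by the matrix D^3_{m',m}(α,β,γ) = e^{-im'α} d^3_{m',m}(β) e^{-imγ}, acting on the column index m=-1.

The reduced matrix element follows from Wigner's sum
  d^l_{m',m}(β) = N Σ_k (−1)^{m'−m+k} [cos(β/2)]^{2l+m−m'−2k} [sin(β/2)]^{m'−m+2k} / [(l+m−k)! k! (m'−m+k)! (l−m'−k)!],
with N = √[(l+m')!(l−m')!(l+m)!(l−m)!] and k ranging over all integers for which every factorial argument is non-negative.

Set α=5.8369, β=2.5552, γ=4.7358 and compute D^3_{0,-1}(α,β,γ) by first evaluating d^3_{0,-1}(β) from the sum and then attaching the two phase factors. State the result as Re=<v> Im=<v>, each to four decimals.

First d^3_{0,-1}(β=2.5552), then the phase factors e^{-i(0)α} and e^{-i(-1)γ}:
Half-angle: c=0.289014, s=0.957325. N=√(6·6·2·24)=41.569219
Admissible k: 0..2 (factorial args all ≥0)
  k=0: (−1)^1·41.5692/(12)·0.2890^5·0.9573^1 = -0.006687
  k=1: (−1)^2·41.5692/(4)·0.2890^3·0.9573^3 = +0.220113
  k=2: (−1)^3·41.5692/(12)·0.2890^1·0.9573^5 = -0.805019
d^3_{0,-1}(2.5552) = -0.006687 +0.220113 -0.805019 = -0.591593
D = (+1.000000+0.000000i)·(-0.591593)·(+0.023409-0.999726i) = -0.013849+0.591431i

Re=-0.0138 Im=0.5914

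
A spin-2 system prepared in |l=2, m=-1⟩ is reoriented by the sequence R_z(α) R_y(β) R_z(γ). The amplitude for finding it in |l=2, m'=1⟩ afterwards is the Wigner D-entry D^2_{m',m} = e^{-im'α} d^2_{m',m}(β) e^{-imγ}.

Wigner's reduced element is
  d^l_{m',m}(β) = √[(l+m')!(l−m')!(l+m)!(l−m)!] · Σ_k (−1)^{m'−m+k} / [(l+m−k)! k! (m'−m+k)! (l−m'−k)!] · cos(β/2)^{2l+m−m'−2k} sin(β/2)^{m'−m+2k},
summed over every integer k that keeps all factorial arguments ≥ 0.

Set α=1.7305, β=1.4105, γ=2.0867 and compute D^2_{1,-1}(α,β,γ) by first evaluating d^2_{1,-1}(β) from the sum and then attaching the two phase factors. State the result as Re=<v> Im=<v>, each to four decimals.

Re=0.5195 Im=0.1933

First d^2_{1,-1}(β=1.4105), then the phase factors e^{-i(1)α} and e^{-i(-1)γ}:
Half-angle: c=0.761450, s=0.648224. N=√(6·1·1·6)=6.000000
k: max(0,(-1)−(1))=0 … min(2+(-1),2−(1))=1
  k=0: (−1)^2·6.0000/(2)·0.7614^2·0.6482^2 = +0.730893
  k=1: (−1)^3·6.0000/(6)·0.7614^0·0.6482^4 = -0.176564
d^2_{1,-1}(1.4105) = +0.730893 -0.176564 = +0.554330
Attach z-rotation phases: D = e^{-i(1)(1.7305)}·(+0.554330)·e^{-i(-1)(2.0867)} = +0.519534+0.193303i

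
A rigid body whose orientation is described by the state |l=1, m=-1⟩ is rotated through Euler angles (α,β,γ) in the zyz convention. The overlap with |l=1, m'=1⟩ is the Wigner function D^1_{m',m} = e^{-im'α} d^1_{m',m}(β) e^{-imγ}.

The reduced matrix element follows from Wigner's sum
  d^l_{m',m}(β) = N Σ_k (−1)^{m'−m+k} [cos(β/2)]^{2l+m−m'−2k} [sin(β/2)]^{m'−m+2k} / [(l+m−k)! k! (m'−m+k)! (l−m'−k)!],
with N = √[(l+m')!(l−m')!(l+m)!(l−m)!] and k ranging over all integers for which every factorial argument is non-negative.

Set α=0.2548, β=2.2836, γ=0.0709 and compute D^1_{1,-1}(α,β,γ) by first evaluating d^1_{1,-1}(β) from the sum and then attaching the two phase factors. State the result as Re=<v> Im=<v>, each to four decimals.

Re=0.8130 Im=-0.1512

Split into d^1_{1,-1}(β=2.2836) × two z-phases.
With c≡cos(β/2)=0.415958 and s≡sin(β/2)=0.909384, N=[2·1·1·2]^{1/2}=2.000000
Admissible k: 0..0 (factorial args all ≥0)
  k=0: (−1)^2·2.0000/(2)·0.4160^0·0.9094^2 = +0.826979
d^1_{1,-1}(2.2836) = +0.826979
Attach z-rotation phases: D = e^{-i(1)(0.2548)}·(+0.826979)·e^{-i(-1)(0.0709)} = +0.813034-0.151226i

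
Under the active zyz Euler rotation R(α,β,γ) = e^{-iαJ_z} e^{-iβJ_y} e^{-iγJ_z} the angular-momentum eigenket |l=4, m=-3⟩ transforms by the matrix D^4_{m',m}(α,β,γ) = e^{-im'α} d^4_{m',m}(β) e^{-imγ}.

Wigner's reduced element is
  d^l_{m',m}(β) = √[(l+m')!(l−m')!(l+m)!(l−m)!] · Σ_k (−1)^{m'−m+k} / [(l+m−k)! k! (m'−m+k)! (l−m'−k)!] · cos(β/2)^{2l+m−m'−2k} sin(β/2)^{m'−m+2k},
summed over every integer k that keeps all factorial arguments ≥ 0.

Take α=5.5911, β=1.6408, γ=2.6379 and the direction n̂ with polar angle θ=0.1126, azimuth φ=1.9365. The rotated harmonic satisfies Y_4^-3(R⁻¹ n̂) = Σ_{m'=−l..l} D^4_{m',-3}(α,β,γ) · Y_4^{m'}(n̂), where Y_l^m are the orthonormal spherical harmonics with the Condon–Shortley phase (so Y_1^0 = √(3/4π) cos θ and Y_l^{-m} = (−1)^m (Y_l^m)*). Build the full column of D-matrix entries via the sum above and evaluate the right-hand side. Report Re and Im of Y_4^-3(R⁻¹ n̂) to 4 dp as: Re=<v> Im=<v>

Re=-0.0452 Im=0.1954

Need the full column D^4_{m',-3} for m'=−4..4 at α=5.5911, β=1.6408, γ=2.6379.
cos(β/2)=0.681929, sin(β/2)=0.731419
d^4_{-4,-3}: single k=1 term ⇒ +0.141868;  D = +0.059523-0.128777i
d^4_{-3,-3}: k∈[0..1] ⇒ +0.046764 -0.376586 = -0.329822;  D = -0.297595+0.142195i
d^4_{-2,-3}: k∈[0..1] ⇒ -0.187673 +0.647706 = +0.460033;  D = +0.446145+0.112184i
d^4_{-1,-3}: k∈[0..1] ⇒ +0.427008 -0.818727 = -0.391719;  D = -0.231528-0.315972i
d^4_{0,-3}: k∈[0..1] ⇒ -0.682743 +0.785437 = +0.102694;  D = -0.006129+0.102511i
d^4_{1,-3}: k∈[0..1] ⇒ +0.818727 -0.565125 = +0.253602;  D = -0.173199+0.185246i
d^4_{2,-3}: k∈[0..1] ⇒ -0.745131 +0.285736 = -0.459394;  D = +0.455700-0.058144i
d^4_{3,-3}: k∈[0..1] ⇒ +0.498393 -0.081908 = +0.416485;  D = -0.351719-0.223055i
d^4_{4,-3}: single k=0 term ⇒ -0.215996;  D = +0.066618+0.205466i
Y_4^{m'}(θ=0.1126,φ=1.9365) and Σ D·Y over m':
  (+0.0595-0.1288i)·(+0.0000-0.0001i)  (-0.2976+0.1422i)·(+0.0016+0.0008i)  (+0.4461+0.1122i)·(-0.0186+0.0167i)  (-0.2315-0.3160i)·(-0.0739-0.1930i)  (-0.0061+0.1025i)·(+0.7935+0.0000i)  (-0.1732+0.1852i)·(+0.0739-0.1930i)  (+0.4557-0.0581i)·(-0.0186-0.0167i)  (-0.3517-0.2231i)·(-0.0016+0.0008i)  (+0.0666+0.2055i)·(+0.0000+0.0001i)
Y_4^-3(R⁻¹ n̂) = -0.045248+0.195352i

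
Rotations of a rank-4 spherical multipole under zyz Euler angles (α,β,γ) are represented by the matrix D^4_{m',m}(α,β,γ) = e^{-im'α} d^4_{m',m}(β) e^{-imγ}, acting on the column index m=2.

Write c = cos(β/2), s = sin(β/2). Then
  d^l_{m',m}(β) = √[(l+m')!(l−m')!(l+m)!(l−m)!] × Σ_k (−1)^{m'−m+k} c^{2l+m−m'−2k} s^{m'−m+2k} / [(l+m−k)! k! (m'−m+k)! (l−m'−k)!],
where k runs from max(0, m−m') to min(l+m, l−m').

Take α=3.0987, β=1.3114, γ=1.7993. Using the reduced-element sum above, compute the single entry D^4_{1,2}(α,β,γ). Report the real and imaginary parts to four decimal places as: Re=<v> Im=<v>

First d^4_{1,2}(β=1.3114), then the phase factors e^{-i(1)α} and e^{-i(2)γ}:
With c≡cos(β/2)=0.792621 and s≡sin(β/2)=0.609714, N=[120·6·720·2]^{1/2}=1018.233765
The bounds max(0,m−m')=1 and min(l+m,l−m')=3 give 3 terms
  k=1: (−1)^0·1018.2338/(240)·0.7926^7·0.6097^1 = +0.508420
  k=2: (−1)^1·1018.2338/(48)·0.7926^5·0.6097^3 = -1.504229
  k=3: (−1)^2·1018.2338/(72)·0.7926^3·0.6097^5 = +0.593395
d^4_{1,2}(1.3114) = +0.508420 -1.504229 +0.593395 = -0.402414
Attach z-rotation phases: D = e^{-i(1)(3.0987)}·(-0.402414)·e^{-i(2)(1.7993)} = -0.368399+0.161923i

Re=-0.3684 Im=0.1619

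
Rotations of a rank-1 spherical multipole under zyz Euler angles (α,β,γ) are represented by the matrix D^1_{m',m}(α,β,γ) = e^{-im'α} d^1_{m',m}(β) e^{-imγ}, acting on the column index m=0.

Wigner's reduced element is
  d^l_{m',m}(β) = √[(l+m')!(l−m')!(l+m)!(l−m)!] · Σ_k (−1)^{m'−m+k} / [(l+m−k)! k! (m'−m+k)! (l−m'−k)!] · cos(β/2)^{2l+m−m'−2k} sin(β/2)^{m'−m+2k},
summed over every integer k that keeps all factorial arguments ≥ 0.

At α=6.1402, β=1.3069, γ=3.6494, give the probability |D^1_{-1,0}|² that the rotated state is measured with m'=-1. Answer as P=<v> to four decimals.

First d^1_{-1,0}(β=1.3069), then the phase factors e^{-i(-1)α} and e^{-i(0)γ}:
With c≡cos(β/2)=0.793991 and s≡sin(β/2)=0.607929, N=[1·2·1·1]^{1/2}=1.414214
k∈{1} keeps every argument non-negative
  k=1: (−1)^0·1.4142/(1)·0.7940^1·0.6079^1 = +0.682627
d^1_{-1,0}(1.3069) = +0.682627
|D^1_{-1,0}|² = |d^1_{-1,0}(β)|² = (+0.682627)² = 0.465980 (the z-rotation phases have unit modulus)

P=0.4660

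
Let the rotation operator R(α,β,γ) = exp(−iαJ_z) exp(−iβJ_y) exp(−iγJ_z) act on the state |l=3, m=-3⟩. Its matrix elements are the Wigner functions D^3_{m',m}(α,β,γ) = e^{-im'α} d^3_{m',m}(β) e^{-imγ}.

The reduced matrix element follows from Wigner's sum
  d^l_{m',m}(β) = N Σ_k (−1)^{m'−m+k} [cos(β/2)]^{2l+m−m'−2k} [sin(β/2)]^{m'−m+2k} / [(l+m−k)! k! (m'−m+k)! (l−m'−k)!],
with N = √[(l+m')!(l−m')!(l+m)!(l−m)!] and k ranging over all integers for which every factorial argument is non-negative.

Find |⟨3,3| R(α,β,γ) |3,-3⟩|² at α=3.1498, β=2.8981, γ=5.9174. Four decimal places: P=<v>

Split into d^3_{3,-3}(β=2.8981) × two z-phases.
c=cos(2.8981/2)=0.121446, s=sin(2.8981/2)=0.992598; N=√[720·1·1·720]=720.000000
k: max(0,(-3)−(3))=0 … min(3+(-3),3−(3))=0
  k=0: (−1)^6·720.0000/(720)·0.1214^0·0.9926^6 = +0.956402
d^3_{3,-3}(2.8981) = +0.956402
|D^3_{3,-3}|² = |d^3_{3,-3}(β)|² = (+0.956402)² = 0.914705 (the z-rotation phases have unit modulus)

P=0.9147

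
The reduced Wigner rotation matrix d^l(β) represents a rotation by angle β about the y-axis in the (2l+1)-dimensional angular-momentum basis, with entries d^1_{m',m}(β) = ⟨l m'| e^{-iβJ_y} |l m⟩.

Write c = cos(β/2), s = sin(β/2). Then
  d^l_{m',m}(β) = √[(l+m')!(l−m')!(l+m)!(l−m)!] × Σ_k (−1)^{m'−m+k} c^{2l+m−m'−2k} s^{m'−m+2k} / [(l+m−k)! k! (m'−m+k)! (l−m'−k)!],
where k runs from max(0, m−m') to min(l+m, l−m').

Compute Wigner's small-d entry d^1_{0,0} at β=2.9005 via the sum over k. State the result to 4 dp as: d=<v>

d^1_{0,0}(β=2.9005) via Wigner's sum:
With c≡cos(β/2)=0.120255 and s≡sin(β/2)=0.992743, N=[1·1·1·1]^{1/2}=1.000000
k: max(0,(0)−(0))=0 … min(1+(0),1−(0))=1
  k=0: (−1)^0·1.0000/(1)·0.1203^2·0.9927^0 = +0.014461
  k=1: (−1)^1·1.0000/(1)·0.1203^0·0.9927^2 = -0.985539
d^1_{0,0}(2.9005) = +0.014461 -0.985539 = -0.971078

d=-0.9711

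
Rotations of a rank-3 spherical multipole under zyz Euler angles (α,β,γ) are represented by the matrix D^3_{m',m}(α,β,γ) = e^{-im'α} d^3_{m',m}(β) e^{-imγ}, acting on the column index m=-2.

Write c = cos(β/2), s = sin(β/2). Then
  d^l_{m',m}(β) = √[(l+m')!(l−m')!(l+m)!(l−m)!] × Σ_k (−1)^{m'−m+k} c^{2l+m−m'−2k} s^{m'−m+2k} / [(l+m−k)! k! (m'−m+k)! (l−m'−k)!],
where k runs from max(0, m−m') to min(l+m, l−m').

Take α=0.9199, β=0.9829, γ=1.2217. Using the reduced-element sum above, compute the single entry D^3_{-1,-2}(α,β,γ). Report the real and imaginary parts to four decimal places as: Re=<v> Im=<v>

D^3_{-1,-2}(0.9199,0.9829,1.2217) = e^{-i·-1·0.9199}·d^3_{-1,-2}(0.9829)·e^{-i·-2·1.2217}. Compute d first:
With c≡cos(β/2)=0.881650 and s≡sin(β/2)=0.471905, N=[2·24·1·120]^{1/2}=75.894664
k∈{0,1} keeps every argument non-negative
  k=0: (−1)^1·75.8947/(24)·0.8816^5·0.4719^1 = -0.794940
  k=1: (−1)^2·75.8947/(12)·0.8816^3·0.4719^3 = +0.455492
d^3_{-1,-2}(0.9829) = -0.794940 +0.455492 = -0.339448
D = (+0.605900+0.795541i)·(-0.339448)·(-0.766005+0.642834i) = +0.331139+0.074643i

Re=0.3311 Im=0.0746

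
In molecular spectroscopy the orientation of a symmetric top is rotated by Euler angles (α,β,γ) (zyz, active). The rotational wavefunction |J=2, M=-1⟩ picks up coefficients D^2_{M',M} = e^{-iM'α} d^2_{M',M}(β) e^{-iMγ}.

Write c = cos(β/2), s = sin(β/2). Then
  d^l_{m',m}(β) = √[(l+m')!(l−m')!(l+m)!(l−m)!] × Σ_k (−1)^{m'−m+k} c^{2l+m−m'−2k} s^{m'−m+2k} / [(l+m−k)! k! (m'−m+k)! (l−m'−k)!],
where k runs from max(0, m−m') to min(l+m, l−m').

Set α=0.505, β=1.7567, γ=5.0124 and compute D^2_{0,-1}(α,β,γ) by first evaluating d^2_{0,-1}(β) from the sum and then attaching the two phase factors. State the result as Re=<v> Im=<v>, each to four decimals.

First d^2_{0,-1}(β=1.7567), then the phase factors e^{-i(0)α} and e^{-i(-1)γ}:
Half-angle: c=0.638422, s=0.769687. N=√(2·2·1·6)=4.898979
Admissible k: 0..1 (factorial args all ≥0)
  k=0: (−1)^1·4.8990/(2)·0.6384^3·0.7697^1 = -0.490584
  k=1: (−1)^2·4.8990/(2)·0.6384^1·0.7697^3 = +0.713058
d^2_{0,-1}(1.7567) = -0.490584 +0.713058 = +0.222475
Phases: e^{-i·(0)·0.505}=+1.000000+0.000000i, e^{-i·(-1)·5.0124}=+0.295531-0.955333i ⇒ D=+0.065748-0.212538i

Re=0.0657 Im=-0.2125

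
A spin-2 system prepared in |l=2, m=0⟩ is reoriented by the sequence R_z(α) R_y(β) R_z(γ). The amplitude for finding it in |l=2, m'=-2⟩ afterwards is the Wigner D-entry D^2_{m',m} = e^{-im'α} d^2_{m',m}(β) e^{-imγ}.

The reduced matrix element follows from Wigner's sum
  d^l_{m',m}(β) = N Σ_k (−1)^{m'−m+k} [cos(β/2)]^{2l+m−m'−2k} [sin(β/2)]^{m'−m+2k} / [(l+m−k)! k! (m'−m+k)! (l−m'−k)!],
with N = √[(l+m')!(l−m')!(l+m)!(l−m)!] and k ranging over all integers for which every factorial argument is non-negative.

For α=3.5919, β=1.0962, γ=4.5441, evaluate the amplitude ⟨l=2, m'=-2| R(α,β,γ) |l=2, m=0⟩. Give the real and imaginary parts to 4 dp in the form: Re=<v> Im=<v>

Re=0.3009 Im=0.3797

First d^2_{-2,0}(β=1.0962), then the phase factors e^{-i(-2)α} and e^{-i(0)γ}:
c=cos(1.0962/2)=0.853516, s=sin(1.0962/2)=0.521066; N=√[1·24·2·2]=9.797959
The bounds max(0,m−m')=2 and min(l+m,l−m')=2 give 1 term
  k=2: (−1)^0·9.7980/(4)·0.8535^2·0.5211^2 = +0.484491
d^2_{-2,0}(1.0962) = +0.484491
Attach z-rotation phases: D = e^{-i(-2)(3.5919)}·(+0.484491)·e^{-i(0)(4.5441)} = +0.300931+0.379700i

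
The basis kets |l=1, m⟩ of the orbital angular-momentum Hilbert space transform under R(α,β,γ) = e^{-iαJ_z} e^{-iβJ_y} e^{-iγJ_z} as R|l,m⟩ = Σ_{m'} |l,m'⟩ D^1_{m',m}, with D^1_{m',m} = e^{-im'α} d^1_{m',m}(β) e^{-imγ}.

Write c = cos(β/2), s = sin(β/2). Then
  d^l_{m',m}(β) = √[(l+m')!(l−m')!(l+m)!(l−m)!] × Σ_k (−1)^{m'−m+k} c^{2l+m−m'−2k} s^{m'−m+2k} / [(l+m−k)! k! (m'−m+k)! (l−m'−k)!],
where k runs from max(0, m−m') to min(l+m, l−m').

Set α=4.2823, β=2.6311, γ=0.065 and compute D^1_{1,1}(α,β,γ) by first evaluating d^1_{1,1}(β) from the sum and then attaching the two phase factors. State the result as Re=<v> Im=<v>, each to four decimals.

Re=-0.0228 Im=0.0595

D^1_{1,1}(4.2823,2.6311,0.065) = e^{-i·1·4.2823}·d^1_{1,1}(2.6311)·e^{-i·1·0.065}. Compute d first:
With c≡cos(β/2)=0.252484 and s≡sin(β/2)=0.967601, N=[2·1·2·1]^{1/2}=2.000000
The bounds max(0,m−m')=0 and min(l+m,l−m')=0 give 1 term
  k=0: (−1)^0·2.0000/(2)·0.2525^2·0.9676^0 = +0.063748
d^1_{1,1}(2.6311) = +0.063748
Phases: e^{-i·(1)·4.2823}=-0.416952+0.908929i, e^{-i·(1)·0.065}=+0.997888-0.064954i ⇒ D=-0.022760+0.059547i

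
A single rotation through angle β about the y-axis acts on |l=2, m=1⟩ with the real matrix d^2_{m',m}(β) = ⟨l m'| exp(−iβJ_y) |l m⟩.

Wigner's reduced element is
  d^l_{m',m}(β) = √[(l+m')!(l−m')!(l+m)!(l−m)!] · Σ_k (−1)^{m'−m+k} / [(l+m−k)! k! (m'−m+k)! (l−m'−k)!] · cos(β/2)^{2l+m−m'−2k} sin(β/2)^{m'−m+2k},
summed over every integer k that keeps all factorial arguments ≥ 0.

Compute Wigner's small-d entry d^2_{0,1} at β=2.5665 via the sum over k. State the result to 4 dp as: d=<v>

d=-0.5590

d^2_{0,1}(β=2.5665) via Wigner's sum:
Half-angle: c=0.283600, s=0.958943. N=√(2·2·6·1)=4.898979
k∈{1,2} keeps every argument non-negative
  k=1: (−1)^0·4.8990/(2)·0.2836^3·0.9589^1 = +0.053578
  k=2: (−1)^1·4.8990/(2)·0.2836^1·0.9589^3 = -0.612576
d^2_{0,1}(2.5665) = +0.053578 -0.612576 = -0.558998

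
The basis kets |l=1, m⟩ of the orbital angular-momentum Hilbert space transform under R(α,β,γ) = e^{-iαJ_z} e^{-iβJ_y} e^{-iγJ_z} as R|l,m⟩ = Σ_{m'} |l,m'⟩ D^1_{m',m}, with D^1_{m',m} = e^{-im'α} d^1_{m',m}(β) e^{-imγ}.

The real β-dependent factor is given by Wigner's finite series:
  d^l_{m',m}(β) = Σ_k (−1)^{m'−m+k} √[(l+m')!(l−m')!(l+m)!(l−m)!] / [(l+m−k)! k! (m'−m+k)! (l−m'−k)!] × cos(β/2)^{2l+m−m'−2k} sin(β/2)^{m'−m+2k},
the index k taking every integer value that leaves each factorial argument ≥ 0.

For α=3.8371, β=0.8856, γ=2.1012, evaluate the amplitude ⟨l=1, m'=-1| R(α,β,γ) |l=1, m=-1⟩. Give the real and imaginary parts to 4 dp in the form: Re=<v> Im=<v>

Split into d^1_{-1,-1}(β=0.8856) × two z-phases.
c=cos(0.8856/2)=0.903555, s=sin(0.8856/2)=0.428471; N=√[1·2·1·2]=2.000000
The bounds max(0,m−m')=0 and min(l+m,l−m')=0 give 1 term
  k=0: (−1)^0·2.0000/(2)·0.9036^2·0.4285^0 = +0.816413
d^1_{-1,-1}(0.8856) = +0.816413
Attach z-rotation phases: D = e^{-i(-1)(3.8371)}·(+0.816413)·e^{-i(-1)(2.1012)} = +0.768337-0.276020i

Re=0.7683 Im=-0.2760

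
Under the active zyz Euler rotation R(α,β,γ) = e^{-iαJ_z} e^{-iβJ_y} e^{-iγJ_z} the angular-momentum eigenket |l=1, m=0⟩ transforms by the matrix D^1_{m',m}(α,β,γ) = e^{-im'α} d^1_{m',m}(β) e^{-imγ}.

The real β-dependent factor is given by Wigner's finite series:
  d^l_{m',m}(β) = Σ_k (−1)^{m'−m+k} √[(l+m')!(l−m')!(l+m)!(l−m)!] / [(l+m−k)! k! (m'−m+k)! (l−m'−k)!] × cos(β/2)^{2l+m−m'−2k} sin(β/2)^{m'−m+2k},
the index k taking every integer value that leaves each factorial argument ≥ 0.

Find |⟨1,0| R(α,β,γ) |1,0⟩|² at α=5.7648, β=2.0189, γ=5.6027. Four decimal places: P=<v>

First d^1_{0,0}(β=2.0189), then the phase factors e^{-i(0)α} and e^{-i(0)γ}:
c=cos(2.0189/2)=0.532326, s=sin(2.0189/2)=0.846539; N=√[1·1·1·1]=1.000000
Admissible k: 0..1 (factorial args all ≥0)
  k=0: (−1)^0·1.0000/(1)·0.5323^2·0.8465^0 = +0.283371
  k=1: (−1)^1·1.0000/(1)·0.5323^0·0.8465^2 = -0.716629
d^1_{0,0}(2.0189) = +0.283371 -0.716629 = -0.433257
|D^1_{0,0}|² = |d^1_{0,0}(β)|² = (-0.433257)² = 0.187712 (the z-rotation phases have unit modulus)

P=0.1877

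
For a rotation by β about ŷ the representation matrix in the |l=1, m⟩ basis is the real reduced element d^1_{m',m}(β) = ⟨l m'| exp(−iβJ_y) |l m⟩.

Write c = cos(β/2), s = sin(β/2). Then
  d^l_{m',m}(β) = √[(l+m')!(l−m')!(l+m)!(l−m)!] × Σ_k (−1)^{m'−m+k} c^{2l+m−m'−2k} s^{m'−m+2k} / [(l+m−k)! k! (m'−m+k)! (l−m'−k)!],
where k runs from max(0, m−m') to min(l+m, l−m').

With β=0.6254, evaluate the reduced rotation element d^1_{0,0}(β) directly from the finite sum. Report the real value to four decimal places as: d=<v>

d^1_{0,0}(β=0.6254) via Wigner's sum:
Half-angle: c=0.951506, s=0.307629. N=√(1·1·1·1)=1.000000
k∈{0,1} keeps every argument non-negative
  k=0: (−1)^0·1.0000/(1)·0.9515^2·0.3076^0 = +0.905365
  k=1: (−1)^1·1.0000/(1)·0.9515^0·0.3076^2 = -0.094635
d^1_{0,0}(0.6254) = +0.905365 -0.094635 = +0.810729

d=0.8107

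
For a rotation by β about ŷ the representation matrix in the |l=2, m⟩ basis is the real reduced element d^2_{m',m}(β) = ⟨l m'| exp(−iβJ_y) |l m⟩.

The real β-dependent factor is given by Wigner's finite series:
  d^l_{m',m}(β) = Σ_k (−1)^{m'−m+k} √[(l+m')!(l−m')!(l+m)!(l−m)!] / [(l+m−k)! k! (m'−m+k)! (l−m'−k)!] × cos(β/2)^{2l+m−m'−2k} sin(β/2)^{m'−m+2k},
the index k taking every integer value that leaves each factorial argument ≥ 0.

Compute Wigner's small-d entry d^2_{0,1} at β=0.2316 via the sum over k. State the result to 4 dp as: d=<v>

d^2_{0,1}(β=0.2316) via Wigner's sum:
With c≡cos(β/2)=0.993303 and s≡sin(β/2)=0.115541, N=[2·2·6·1]^{1/2}=4.898979
k: max(0,(1)−(0))=1 … min(2+(1),2−(0))=2
  k=1: (−1)^0·4.8990/(2)·0.9933^3·0.1155^1 = +0.277369
  k=2: (−1)^1·4.8990/(2)·0.9933^1·0.1155^3 = -0.003753
d^2_{0,1}(0.2316) = +0.277369 -0.003753 = +0.273616

d=0.2736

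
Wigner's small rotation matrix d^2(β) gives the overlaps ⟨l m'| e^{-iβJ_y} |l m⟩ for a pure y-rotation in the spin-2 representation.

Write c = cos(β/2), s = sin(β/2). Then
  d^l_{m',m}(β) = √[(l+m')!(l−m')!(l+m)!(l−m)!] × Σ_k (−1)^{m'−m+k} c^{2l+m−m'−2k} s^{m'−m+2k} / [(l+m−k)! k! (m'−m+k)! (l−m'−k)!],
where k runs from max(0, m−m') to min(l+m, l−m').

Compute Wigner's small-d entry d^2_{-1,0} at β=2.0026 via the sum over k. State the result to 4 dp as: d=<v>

d=-0.4655

d^2_{-1,0}(β=2.0026) via Wigner's sum:
With c≡cos(β/2)=0.539208 and s≡sin(β/2)=0.842173, N=[1·6·2·2]^{1/2}=4.898979
k∈{1,2} keeps every argument non-negative
  k=1: (−1)^0·4.8990/(2)·0.5392^3·0.8422^1 = +0.323404
  k=2: (−1)^1·4.8990/(2)·0.5392^1·0.8422^3 = -0.788924
d^2_{-1,0}(2.0026) = +0.323404 -0.788924 = -0.465520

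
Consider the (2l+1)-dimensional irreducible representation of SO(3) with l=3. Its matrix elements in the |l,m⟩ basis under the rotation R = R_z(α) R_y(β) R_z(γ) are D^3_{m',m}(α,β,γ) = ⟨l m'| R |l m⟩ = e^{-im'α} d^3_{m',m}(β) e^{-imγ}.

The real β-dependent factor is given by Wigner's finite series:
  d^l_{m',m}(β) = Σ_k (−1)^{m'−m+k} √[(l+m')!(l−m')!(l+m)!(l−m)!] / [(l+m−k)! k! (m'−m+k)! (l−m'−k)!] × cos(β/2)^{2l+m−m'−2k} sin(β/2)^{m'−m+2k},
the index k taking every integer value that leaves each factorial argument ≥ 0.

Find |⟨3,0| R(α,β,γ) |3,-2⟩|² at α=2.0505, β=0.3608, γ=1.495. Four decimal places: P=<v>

Split into d^3_{0,-2}(β=0.3608) × two z-phases.
Half-angle: c=0.983772, s=0.179423. N=√(6·6·1·120)=65.726707
Admissible k: 0..1 (factorial args all ≥0)
  k=0: (−1)^2·65.7267/(12)·0.9838^4·0.1794^2 = +0.165156
  k=1: (−1)^3·65.7267/(12)·0.9838^2·0.1794^4 = -0.005494
d^3_{0,-2}(0.3608) = +0.165156 -0.005494 = +0.159663
|D^3_{0,-2}|² = |d^3_{0,-2}(β)|² = (+0.159663)² = 0.025492 (the z-rotation phases have unit modulus)

P=0.0255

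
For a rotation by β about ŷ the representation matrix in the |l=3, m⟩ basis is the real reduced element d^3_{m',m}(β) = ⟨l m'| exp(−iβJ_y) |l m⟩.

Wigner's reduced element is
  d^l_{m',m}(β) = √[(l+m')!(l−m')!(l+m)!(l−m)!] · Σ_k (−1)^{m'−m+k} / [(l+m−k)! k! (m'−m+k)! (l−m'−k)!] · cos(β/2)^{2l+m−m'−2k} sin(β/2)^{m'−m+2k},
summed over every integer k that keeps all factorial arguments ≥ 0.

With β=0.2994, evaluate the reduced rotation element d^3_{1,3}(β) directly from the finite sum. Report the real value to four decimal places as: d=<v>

d^3_{1,3}(β=0.2994) via Wigner's sum:
Half-angle: c=0.988816, s=0.149141. N=√(24·2·720·1)=185.903201
k∈{2} keeps every argument non-negative
  k=2: (−1)^0·185.9032/(48)·0.9888^4·0.1491^2 = +0.082358
d^3_{1,3}(0.2994) = +0.082358

d=0.0824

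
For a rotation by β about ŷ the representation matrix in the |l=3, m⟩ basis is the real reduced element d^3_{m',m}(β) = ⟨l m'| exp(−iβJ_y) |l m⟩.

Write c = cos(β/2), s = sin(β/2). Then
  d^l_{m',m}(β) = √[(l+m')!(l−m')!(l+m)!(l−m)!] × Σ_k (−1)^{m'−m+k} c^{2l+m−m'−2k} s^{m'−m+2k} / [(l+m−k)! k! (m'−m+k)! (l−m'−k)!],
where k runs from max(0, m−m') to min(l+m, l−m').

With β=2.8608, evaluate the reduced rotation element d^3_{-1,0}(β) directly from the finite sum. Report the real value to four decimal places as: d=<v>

d=0.4339

d^3_{-1,0}(β=2.8608) via Wigner's sum:
Half-angle: c=0.139936, s=0.990161. N=√(2·24·6·6)=41.569219
k∈{1,2,3} keeps every argument non-negative
  k=1: (−1)^0·41.5692/(12)·0.1399^5·0.9902^1 = +0.000184
  k=2: (−1)^1·41.5692/(4)·0.1399^3·0.9902^3 = -0.027645
  k=3: (−1)^2·41.5692/(12)·0.1399^1·0.9902^5 = +0.461367
d^3_{-1,0}(2.8608) = +0.000184 -0.027645 +0.461367 = +0.433907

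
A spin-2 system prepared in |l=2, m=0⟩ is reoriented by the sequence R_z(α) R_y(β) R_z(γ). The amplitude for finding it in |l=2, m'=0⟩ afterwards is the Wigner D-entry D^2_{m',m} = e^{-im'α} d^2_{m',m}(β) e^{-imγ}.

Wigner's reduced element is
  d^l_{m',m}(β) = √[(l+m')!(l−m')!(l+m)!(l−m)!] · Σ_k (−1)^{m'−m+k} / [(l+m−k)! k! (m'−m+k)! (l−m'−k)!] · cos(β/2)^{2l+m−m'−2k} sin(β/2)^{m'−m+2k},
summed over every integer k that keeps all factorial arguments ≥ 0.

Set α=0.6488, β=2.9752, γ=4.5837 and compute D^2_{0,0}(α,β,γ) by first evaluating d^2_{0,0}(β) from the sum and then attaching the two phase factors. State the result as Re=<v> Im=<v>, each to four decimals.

D^2_{0,0}(0.6488,2.9752,4.5837) = e^{-i·0·0.6488}·d^2_{0,0}(2.9752)·e^{-i·0·4.5837}. Compute d first:
Half-angle: c=0.083100, s=0.996541. N=√(2·2·2·2)=4.000000
Admissible k: 0..2 (factorial args all ≥0)
  k=0: (−1)^0·4.0000/(4)·0.0831^4·0.9965^0 = +0.000048
  k=1: (−1)^1·4.0000/(1)·0.0831^2·0.9965^2 = -0.027432
  k=2: (−1)^2·4.0000/(4)·0.0831^0·0.9965^4 = +0.986236
d^2_{0,0}(2.9752) = +0.000048 -0.027432 +0.986236 = +0.958852
Attach z-rotation phases: D = e^{-i(0)(0.6488)}·(+0.958852)·e^{-i(0)(4.5837)} = +0.958852+0.000000i

Re=0.9589 Im=0.0000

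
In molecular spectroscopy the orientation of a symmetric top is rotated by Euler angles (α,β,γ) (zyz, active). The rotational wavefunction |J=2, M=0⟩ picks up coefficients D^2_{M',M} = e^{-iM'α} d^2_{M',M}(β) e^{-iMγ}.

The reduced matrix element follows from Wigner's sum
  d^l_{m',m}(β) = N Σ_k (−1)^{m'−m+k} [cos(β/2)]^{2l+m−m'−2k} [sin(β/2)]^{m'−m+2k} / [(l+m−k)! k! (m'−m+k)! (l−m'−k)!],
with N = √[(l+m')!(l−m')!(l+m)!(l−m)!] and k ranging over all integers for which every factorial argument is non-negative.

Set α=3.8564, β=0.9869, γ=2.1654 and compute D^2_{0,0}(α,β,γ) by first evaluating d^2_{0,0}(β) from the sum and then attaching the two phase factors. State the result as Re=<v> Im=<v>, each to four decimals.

Re=-0.0441 Im=0.0000

D^2_{0,0}(3.8564,0.9869,2.1654) = e^{-i·0·3.8564}·d^2_{0,0}(0.9869)·e^{-i·0·2.1654}. Compute d first:
c=cos(0.9869/2)=0.880704, s=sin(0.9869/2)=0.473667; N=√[2·2·2·2]=4.000000
The bounds max(0,m−m')=0 and min(l+m,l−m')=2 give 3 terms
  k=0: (−1)^0·4.0000/(4)·0.8807^4·0.4737^0 = +0.601617
  k=1: (−1)^1·4.0000/(1)·0.8807^2·0.4737^2 = -0.696092
  k=2: (−1)^2·4.0000/(4)·0.8807^0·0.4737^4 = +0.050338
d^2_{0,0}(0.9869) = +0.601617 -0.696092 +0.050338 = -0.044137
D = (+1.000000+0.000000i)·(-0.044137)·(+1.000000+0.000000i) = -0.044137+0.000000i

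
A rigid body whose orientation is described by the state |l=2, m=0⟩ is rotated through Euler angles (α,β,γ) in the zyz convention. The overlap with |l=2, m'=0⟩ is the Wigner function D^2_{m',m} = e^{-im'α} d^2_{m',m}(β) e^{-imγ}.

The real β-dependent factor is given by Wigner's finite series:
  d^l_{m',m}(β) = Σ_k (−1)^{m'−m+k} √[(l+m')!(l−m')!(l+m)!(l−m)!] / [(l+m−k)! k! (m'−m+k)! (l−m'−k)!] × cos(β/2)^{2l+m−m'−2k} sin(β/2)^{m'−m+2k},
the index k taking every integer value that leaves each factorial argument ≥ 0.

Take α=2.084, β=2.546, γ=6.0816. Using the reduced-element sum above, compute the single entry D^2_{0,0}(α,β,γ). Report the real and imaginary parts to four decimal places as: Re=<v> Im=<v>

Re=0.5279 Im=0.0000

D^2_{0,0}(2.084,2.546,6.0816) = e^{-i·0·2.084}·d^2_{0,0}(2.546)·e^{-i·0·6.0816}. Compute d first:
c=cos(2.546/2)=0.293414, s=sin(2.546/2)=0.955985; N=√[2·2·2·2]=4.000000
k: max(0,(0)−(0))=0 … min(2+(0),2−(0))=2
  k=0: (−1)^0·4.0000/(4)·0.2934^4·0.9560^0 = +0.007412
  k=1: (−1)^1·4.0000/(1)·0.2934^2·0.9560^2 = -0.314720
  k=2: (−1)^2·4.0000/(4)·0.2934^0·0.9560^4 = +0.835228
d^2_{0,0}(2.546) = +0.007412 -0.314720 +0.835228 = +0.527919
Phases: e^{-i·(0)·2.084}=+1.000000+0.000000i, e^{-i·(0)·6.0816}=+1.000000+0.000000i ⇒ D=+0.527919+0.000000i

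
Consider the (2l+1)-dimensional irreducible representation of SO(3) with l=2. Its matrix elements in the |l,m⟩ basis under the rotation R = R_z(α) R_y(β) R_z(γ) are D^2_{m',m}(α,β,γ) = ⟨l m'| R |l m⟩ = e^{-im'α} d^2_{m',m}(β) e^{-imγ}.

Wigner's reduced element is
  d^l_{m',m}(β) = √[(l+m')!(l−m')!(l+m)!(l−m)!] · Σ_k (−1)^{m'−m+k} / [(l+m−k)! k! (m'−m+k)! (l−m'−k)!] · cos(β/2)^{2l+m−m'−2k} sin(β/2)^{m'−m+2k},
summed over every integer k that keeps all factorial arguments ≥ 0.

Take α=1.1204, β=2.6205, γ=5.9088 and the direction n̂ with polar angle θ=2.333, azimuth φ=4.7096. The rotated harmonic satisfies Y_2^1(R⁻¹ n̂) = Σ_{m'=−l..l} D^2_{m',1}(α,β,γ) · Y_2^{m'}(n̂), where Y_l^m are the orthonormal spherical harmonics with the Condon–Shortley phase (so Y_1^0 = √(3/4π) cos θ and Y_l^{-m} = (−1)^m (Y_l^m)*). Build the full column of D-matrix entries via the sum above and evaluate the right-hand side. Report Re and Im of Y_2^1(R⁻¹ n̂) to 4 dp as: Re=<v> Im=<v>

Re=-0.2036 Im=-0.0087

Need the full column D^2_{m',1} for m'=−2..2 at α=1.1204, β=2.6205, γ=5.9088.
cos(β/2)=0.257608, sin(β/2)=0.966249
d^2_{-2,1}: single k=3 term ⇒ +0.464791;  D = -0.401867+0.233525i
d^2_{-1,1}: k∈[2..3] ⇒ +0.185875 -0.871680 = -0.685805;  D = -0.052079-0.683825i
d^2_{0,1}: k∈[1..2] ⇒ +0.040462 -0.569251 = -0.528789;  D = -0.492161-0.193378i
d^2_{1,1}: k∈[0..1] ⇒ +0.004404 -0.185875 = -0.181471;  D = -0.133272+0.123167i
d^2_{2,1}: single k=0 term ⇒ -0.033037;  D = +0.009625+0.031604i
Y_2^{m'}(θ=2.333,φ=4.7096) and Σ D·Y over m':
  (-0.4019+0.2335i)·(-0.2021-0.0011i)  (-0.0521-0.6838i)·(+0.0011-0.3859i)  (-0.4922-0.1934i)·(+0.1358+0.0000i)  (-0.1333+0.1232i)·(-0.0011-0.3859i)  (+0.0096+0.0316i)·(-0.2021+0.0011i)
Y_2^1(R⁻¹ n̂) = -0.203565-0.008718i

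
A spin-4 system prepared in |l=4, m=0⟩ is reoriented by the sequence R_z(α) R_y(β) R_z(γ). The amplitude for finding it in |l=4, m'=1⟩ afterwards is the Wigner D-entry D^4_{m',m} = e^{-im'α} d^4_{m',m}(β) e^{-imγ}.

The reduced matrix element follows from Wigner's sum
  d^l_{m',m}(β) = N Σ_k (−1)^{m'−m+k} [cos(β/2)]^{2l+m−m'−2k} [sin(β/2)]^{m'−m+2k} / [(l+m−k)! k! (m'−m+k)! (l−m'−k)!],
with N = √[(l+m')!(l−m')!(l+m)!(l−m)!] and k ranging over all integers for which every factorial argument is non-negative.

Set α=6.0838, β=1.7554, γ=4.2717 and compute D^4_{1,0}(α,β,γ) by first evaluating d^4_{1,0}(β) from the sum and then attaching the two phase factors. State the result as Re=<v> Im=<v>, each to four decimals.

Split into d^4_{1,0}(β=1.7554) × two z-phases.
c=cos(1.7554/2)=0.638922, s=sin(1.7554/2)=0.769271; N=√[120·6·24·24]=643.987578
Admissible k: 0..3 (factorial args all ≥0)
  k=0: (−1)^1·643.9876/(144)·0.6389^7·0.7693^1 = -0.149531
  k=1: (−1)^2·643.9876/(24)·0.6389^5·0.7693^3 = +1.300603
  k=2: (−1)^3·643.9876/(24)·0.6389^3·0.7693^5 = -1.885420
  k=3: (−1)^4·643.9876/(144)·0.6389^1·0.7693^7 = +0.455533
d^4_{1,0}(1.7554) = -0.149531 +1.300603 -1.885420 +0.455533 = -0.278814
D = (+0.980189+0.198067i)·(-0.278814)·(+1.000000+0.000000i) = -0.273290-0.055224i

Re=-0.2733 Im=-0.0552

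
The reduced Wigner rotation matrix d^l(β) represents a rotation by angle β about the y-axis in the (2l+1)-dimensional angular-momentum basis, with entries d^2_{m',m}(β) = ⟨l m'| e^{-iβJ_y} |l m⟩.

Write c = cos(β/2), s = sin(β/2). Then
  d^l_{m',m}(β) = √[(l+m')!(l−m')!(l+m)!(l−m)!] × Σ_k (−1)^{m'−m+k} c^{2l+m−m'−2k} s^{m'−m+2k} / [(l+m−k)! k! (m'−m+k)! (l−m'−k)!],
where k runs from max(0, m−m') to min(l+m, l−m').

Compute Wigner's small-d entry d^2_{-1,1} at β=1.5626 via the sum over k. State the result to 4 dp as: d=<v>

d^2_{-1,1}(β=1.5626) via Wigner's sum:
With c≡cos(β/2)=0.709999 and s≡sin(β/2)=0.704203, N=[1·6·6·1]^{1/2}=6.000000
k∈{2,3} keeps every argument non-negative
  k=2: (−1)^0·6.0000/(2)·0.7100^2·0.7042^2 = +0.749950
  k=3: (−1)^1·6.0000/(6)·0.7100^0·0.7042^4 = -0.245919
d^2_{-1,1}(1.5626) = +0.749950 -0.245919 = +0.504031

d=0.5040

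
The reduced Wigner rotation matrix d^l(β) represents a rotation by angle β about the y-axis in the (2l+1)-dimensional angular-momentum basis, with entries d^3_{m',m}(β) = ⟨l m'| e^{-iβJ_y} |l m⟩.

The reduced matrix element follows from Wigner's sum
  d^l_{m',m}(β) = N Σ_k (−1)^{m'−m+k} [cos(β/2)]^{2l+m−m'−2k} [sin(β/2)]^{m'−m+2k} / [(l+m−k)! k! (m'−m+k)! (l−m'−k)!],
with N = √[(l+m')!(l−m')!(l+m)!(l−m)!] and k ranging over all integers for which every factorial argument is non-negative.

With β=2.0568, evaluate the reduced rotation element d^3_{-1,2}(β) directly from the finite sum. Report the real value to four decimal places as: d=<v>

d=-0.2058

d^3_{-1,2}(β=2.0568) via Wigner's sum:
c=cos(2.0568/2)=0.516190, s=sin(2.0568/2)=0.856474; N=√[2·24·120·1]=75.894664
The bounds max(0,m−m')=3 and min(l+m,l−m')=4 give 2 terms
  k=3: (−1)^0·75.8947/(12)·0.5162^3·0.8565^3 = +0.546514
  k=4: (−1)^1·75.8947/(24)·0.5162^1·0.8565^5 = -0.752282
d^3_{-1,2}(2.0568) = +0.546514 -0.752282 = -0.205768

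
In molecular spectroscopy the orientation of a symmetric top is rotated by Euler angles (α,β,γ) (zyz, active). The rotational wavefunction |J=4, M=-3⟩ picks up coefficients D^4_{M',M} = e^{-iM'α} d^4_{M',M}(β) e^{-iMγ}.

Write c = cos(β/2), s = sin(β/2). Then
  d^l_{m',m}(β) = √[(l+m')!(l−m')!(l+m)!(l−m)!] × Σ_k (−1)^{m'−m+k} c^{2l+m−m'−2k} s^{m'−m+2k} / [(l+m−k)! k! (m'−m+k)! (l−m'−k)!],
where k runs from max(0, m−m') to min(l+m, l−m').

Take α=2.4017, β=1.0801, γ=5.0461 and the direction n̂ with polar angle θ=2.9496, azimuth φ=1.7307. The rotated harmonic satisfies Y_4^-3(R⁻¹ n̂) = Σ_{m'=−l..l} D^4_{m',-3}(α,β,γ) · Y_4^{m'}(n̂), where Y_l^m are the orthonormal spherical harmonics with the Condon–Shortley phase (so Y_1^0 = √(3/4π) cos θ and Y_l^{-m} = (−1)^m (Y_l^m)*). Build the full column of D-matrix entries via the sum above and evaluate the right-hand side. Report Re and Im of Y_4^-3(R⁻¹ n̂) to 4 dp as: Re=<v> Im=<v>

Re=0.3416 Im=-0.0662

Need the full column D^4_{m',-3} for m'=−4..4 at α=2.4017, β=1.0801, γ=5.0461.
cos(β/2)=0.857683, sin(β/2)=0.514179
d^4_{-4,-3}: single k=1 term ⇒ +0.496531;  D = +0.459690-0.187692i
d^4_{-3,-3}: k∈[0..1] ⇒ +0.292829 -0.736694 = -0.443865;  D = +0.416611+0.153139i
d^4_{-2,-3}: k∈[0..1] ⇒ -0.656849 +0.708210 = +0.051360;  D = +0.023656+0.045588i
d^4_{-1,-3}: k∈[0..1] ⇒ +0.835333 -0.500361 = +0.334972;  D = +0.086516-0.323607i
d^4_{0,-3}: k∈[0..1] ⇒ -0.746519 +0.268297 = -0.478222;  D = +0.402702-0.257928i
d^4_{1,-3}: k∈[0..1] ⇒ +0.500361 -0.107897 = +0.392464;  D = +0.386791+0.066487i
d^4_{2,-3}: k∈[0..1] ⇒ -0.254529 +0.030492 = -0.224036;  D = +0.137480+0.176894i
d^4_{3,-3}: k∈[0..1] ⇒ +0.095156 -0.004886 = +0.090271;  D = -0.007144+0.089988i
d^4_{4,-3}: single k=0 term ⇒ -0.023050;  D = -0.016839+0.015740i
Y_4^{m'}(θ=2.9496,φ=1.7307) and Σ D·Y over m':
  (+0.4597-0.1877i)·(+0.0005-0.0004i)  (+0.4166+0.1531i)·(-0.0039-0.0076i)  (+0.0237+0.0456i)·(-0.0664+0.0220i)  (+0.0865-0.3236i)·(+0.0528+0.3276i)  (+0.4027-0.2579i)·(+0.6971+0.0000i)  (+0.3868+0.0665i)·(-0.0528+0.3276i)  (+0.1375+0.1769i)·(-0.0664-0.0220i)  (-0.0071+0.0900i)·(+0.0039-0.0076i)  (-0.0168+0.0157i)·(+0.0005+0.0004i)
Y_4^-3(R⁻¹ n̂) = +0.341602-0.066230i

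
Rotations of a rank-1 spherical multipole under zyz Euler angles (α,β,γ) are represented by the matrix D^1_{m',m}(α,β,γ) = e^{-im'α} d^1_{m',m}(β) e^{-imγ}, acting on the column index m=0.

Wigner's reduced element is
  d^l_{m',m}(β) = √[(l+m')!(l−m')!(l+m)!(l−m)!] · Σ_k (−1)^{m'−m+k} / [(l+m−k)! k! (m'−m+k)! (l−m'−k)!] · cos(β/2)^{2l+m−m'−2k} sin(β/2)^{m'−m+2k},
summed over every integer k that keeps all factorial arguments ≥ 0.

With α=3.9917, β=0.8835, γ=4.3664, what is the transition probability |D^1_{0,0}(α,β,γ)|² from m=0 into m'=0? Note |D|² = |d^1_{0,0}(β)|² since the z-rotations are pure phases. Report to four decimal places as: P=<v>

First d^1_{0,0}(β=0.8835), then the phase factors e^{-i(0)α} and e^{-i(0)γ}:
Half-angle: c=0.904005, s=0.427522. N=√(1·1·1·1)=1.000000
k∈{0,1} keeps every argument non-negative
  k=0: (−1)^0·1.0000/(1)·0.9040^2·0.4275^0 = +0.817225
  k=1: (−1)^1·1.0000/(1)·0.9040^0·0.4275^2 = -0.182775
d^1_{0,0}(0.8835) = +0.817225 -0.182775 = +0.634450
|D^1_{0,0}|² = |d^1_{0,0}(β)|² = (+0.634450)² = 0.402526 (the z-rotation phases have unit modulus)

P=0.4025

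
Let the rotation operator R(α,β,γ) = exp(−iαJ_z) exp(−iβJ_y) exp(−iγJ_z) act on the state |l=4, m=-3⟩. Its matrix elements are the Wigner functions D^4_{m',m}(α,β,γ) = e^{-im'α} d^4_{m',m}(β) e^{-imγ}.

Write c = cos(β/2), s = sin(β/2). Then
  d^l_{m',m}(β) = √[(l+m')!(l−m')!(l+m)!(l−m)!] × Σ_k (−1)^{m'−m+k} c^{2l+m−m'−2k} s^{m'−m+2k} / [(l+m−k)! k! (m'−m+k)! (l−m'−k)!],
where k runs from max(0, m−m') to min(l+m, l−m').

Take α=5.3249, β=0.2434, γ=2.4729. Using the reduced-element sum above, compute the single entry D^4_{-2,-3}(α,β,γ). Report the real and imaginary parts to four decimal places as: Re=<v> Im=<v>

First d^4_{-2,-3}(β=0.2434), then the phase factors e^{-i(-2)α} and e^{-i(-3)γ}:
With c≡cos(β/2)=0.992604 and s≡sin(β/2)=0.121400, N=[2·720·1·5040]^{1/2}=2693.993318
Admissible k: 0..1 (factorial args all ≥0)
  k=0: (−1)^1·2693.9933/(720)·0.9926^7·0.1214^1 = -0.431234
  k=1: (−1)^2·2693.9933/(240)·0.9926^5·0.1214^3 = +0.019352
d^4_{-2,-3}(0.2434) = -0.431234 +0.019352 = -0.411883
Phases: e^{-i·(-2)·5.3249}=-0.338925-0.940813i, e^{-i·(-3)·2.4729}=+0.421666+0.906751i ⇒ D=-0.292507+0.289978i

Re=-0.2925 Im=0.2900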